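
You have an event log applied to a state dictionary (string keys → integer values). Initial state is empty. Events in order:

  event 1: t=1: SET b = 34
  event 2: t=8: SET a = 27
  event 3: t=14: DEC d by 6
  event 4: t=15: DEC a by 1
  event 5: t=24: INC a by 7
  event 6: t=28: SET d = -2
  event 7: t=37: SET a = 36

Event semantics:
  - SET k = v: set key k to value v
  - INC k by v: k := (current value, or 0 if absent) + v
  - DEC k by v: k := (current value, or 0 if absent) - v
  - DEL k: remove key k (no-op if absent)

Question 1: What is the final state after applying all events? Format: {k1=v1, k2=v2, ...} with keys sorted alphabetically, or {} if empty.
  after event 1 (t=1: SET b = 34): {b=34}
  after event 2 (t=8: SET a = 27): {a=27, b=34}
  after event 3 (t=14: DEC d by 6): {a=27, b=34, d=-6}
  after event 4 (t=15: DEC a by 1): {a=26, b=34, d=-6}
  after event 5 (t=24: INC a by 7): {a=33, b=34, d=-6}
  after event 6 (t=28: SET d = -2): {a=33, b=34, d=-2}
  after event 7 (t=37: SET a = 36): {a=36, b=34, d=-2}

Answer: {a=36, b=34, d=-2}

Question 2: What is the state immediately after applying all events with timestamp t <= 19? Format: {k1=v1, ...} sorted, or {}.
Apply events with t <= 19 (4 events):
  after event 1 (t=1: SET b = 34): {b=34}
  after event 2 (t=8: SET a = 27): {a=27, b=34}
  after event 3 (t=14: DEC d by 6): {a=27, b=34, d=-6}
  after event 4 (t=15: DEC a by 1): {a=26, b=34, d=-6}

Answer: {a=26, b=34, d=-6}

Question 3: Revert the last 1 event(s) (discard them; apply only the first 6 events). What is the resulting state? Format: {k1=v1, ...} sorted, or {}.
Answer: {a=33, b=34, d=-2}

Derivation:
Keep first 6 events (discard last 1):
  after event 1 (t=1: SET b = 34): {b=34}
  after event 2 (t=8: SET a = 27): {a=27, b=34}
  after event 3 (t=14: DEC d by 6): {a=27, b=34, d=-6}
  after event 4 (t=15: DEC a by 1): {a=26, b=34, d=-6}
  after event 5 (t=24: INC a by 7): {a=33, b=34, d=-6}
  after event 6 (t=28: SET d = -2): {a=33, b=34, d=-2}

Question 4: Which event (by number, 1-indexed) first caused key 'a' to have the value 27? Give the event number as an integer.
Looking for first event where a becomes 27:
  event 2: a (absent) -> 27  <-- first match

Answer: 2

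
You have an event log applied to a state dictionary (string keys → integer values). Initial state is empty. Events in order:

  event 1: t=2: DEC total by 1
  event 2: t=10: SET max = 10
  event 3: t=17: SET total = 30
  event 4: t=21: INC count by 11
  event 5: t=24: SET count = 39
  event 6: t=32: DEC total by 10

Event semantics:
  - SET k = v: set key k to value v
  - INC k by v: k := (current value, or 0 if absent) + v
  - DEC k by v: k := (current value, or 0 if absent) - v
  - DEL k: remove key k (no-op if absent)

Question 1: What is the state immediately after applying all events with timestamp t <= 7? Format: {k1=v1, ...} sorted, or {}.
Apply events with t <= 7 (1 events):
  after event 1 (t=2: DEC total by 1): {total=-1}

Answer: {total=-1}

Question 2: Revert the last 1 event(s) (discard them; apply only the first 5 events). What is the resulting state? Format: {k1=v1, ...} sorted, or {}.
Answer: {count=39, max=10, total=30}

Derivation:
Keep first 5 events (discard last 1):
  after event 1 (t=2: DEC total by 1): {total=-1}
  after event 2 (t=10: SET max = 10): {max=10, total=-1}
  after event 3 (t=17: SET total = 30): {max=10, total=30}
  after event 4 (t=21: INC count by 11): {count=11, max=10, total=30}
  after event 5 (t=24: SET count = 39): {count=39, max=10, total=30}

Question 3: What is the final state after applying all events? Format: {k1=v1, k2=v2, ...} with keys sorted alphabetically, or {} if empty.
Answer: {count=39, max=10, total=20}

Derivation:
  after event 1 (t=2: DEC total by 1): {total=-1}
  after event 2 (t=10: SET max = 10): {max=10, total=-1}
  after event 3 (t=17: SET total = 30): {max=10, total=30}
  after event 4 (t=21: INC count by 11): {count=11, max=10, total=30}
  after event 5 (t=24: SET count = 39): {count=39, max=10, total=30}
  after event 6 (t=32: DEC total by 10): {count=39, max=10, total=20}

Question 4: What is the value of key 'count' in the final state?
Answer: 39

Derivation:
Track key 'count' through all 6 events:
  event 1 (t=2: DEC total by 1): count unchanged
  event 2 (t=10: SET max = 10): count unchanged
  event 3 (t=17: SET total = 30): count unchanged
  event 4 (t=21: INC count by 11): count (absent) -> 11
  event 5 (t=24: SET count = 39): count 11 -> 39
  event 6 (t=32: DEC total by 10): count unchanged
Final: count = 39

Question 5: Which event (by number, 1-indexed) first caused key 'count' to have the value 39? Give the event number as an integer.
Looking for first event where count becomes 39:
  event 4: count = 11
  event 5: count 11 -> 39  <-- first match

Answer: 5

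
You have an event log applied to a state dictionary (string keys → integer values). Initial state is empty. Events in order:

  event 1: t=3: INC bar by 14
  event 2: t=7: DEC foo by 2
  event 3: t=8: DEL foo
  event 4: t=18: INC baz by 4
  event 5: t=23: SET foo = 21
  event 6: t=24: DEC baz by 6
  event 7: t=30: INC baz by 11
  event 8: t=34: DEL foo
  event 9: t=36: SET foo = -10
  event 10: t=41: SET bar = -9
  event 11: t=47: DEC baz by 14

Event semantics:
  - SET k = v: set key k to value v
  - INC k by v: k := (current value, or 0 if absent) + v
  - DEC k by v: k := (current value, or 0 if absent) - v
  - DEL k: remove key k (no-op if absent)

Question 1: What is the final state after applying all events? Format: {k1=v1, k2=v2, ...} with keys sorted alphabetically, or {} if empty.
Answer: {bar=-9, baz=-5, foo=-10}

Derivation:
  after event 1 (t=3: INC bar by 14): {bar=14}
  after event 2 (t=7: DEC foo by 2): {bar=14, foo=-2}
  after event 3 (t=8: DEL foo): {bar=14}
  after event 4 (t=18: INC baz by 4): {bar=14, baz=4}
  after event 5 (t=23: SET foo = 21): {bar=14, baz=4, foo=21}
  after event 6 (t=24: DEC baz by 6): {bar=14, baz=-2, foo=21}
  after event 7 (t=30: INC baz by 11): {bar=14, baz=9, foo=21}
  after event 8 (t=34: DEL foo): {bar=14, baz=9}
  after event 9 (t=36: SET foo = -10): {bar=14, baz=9, foo=-10}
  after event 10 (t=41: SET bar = -9): {bar=-9, baz=9, foo=-10}
  after event 11 (t=47: DEC baz by 14): {bar=-9, baz=-5, foo=-10}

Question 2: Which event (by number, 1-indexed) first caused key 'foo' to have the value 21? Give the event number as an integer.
Answer: 5

Derivation:
Looking for first event where foo becomes 21:
  event 2: foo = -2
  event 3: foo = (absent)
  event 5: foo (absent) -> 21  <-- first match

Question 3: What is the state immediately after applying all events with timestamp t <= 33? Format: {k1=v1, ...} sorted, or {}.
Answer: {bar=14, baz=9, foo=21}

Derivation:
Apply events with t <= 33 (7 events):
  after event 1 (t=3: INC bar by 14): {bar=14}
  after event 2 (t=7: DEC foo by 2): {bar=14, foo=-2}
  after event 3 (t=8: DEL foo): {bar=14}
  after event 4 (t=18: INC baz by 4): {bar=14, baz=4}
  after event 5 (t=23: SET foo = 21): {bar=14, baz=4, foo=21}
  after event 6 (t=24: DEC baz by 6): {bar=14, baz=-2, foo=21}
  after event 7 (t=30: INC baz by 11): {bar=14, baz=9, foo=21}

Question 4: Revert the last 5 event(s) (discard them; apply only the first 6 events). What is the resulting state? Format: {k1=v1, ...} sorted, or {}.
Keep first 6 events (discard last 5):
  after event 1 (t=3: INC bar by 14): {bar=14}
  after event 2 (t=7: DEC foo by 2): {bar=14, foo=-2}
  after event 3 (t=8: DEL foo): {bar=14}
  after event 4 (t=18: INC baz by 4): {bar=14, baz=4}
  after event 5 (t=23: SET foo = 21): {bar=14, baz=4, foo=21}
  after event 6 (t=24: DEC baz by 6): {bar=14, baz=-2, foo=21}

Answer: {bar=14, baz=-2, foo=21}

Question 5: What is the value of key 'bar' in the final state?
Track key 'bar' through all 11 events:
  event 1 (t=3: INC bar by 14): bar (absent) -> 14
  event 2 (t=7: DEC foo by 2): bar unchanged
  event 3 (t=8: DEL foo): bar unchanged
  event 4 (t=18: INC baz by 4): bar unchanged
  event 5 (t=23: SET foo = 21): bar unchanged
  event 6 (t=24: DEC baz by 6): bar unchanged
  event 7 (t=30: INC baz by 11): bar unchanged
  event 8 (t=34: DEL foo): bar unchanged
  event 9 (t=36: SET foo = -10): bar unchanged
  event 10 (t=41: SET bar = -9): bar 14 -> -9
  event 11 (t=47: DEC baz by 14): bar unchanged
Final: bar = -9

Answer: -9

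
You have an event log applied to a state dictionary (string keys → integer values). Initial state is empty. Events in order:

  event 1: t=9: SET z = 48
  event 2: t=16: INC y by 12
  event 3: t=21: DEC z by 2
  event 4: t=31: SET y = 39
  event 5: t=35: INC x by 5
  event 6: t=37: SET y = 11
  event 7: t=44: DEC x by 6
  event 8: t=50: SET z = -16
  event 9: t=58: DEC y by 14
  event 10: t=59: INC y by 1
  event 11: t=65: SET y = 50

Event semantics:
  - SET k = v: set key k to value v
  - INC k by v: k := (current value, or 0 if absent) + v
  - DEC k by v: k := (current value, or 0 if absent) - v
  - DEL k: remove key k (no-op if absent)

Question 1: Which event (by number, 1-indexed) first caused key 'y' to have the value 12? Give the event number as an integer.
Answer: 2

Derivation:
Looking for first event where y becomes 12:
  event 2: y (absent) -> 12  <-- first match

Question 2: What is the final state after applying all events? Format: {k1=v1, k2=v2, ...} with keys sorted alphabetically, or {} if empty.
  after event 1 (t=9: SET z = 48): {z=48}
  after event 2 (t=16: INC y by 12): {y=12, z=48}
  after event 3 (t=21: DEC z by 2): {y=12, z=46}
  after event 4 (t=31: SET y = 39): {y=39, z=46}
  after event 5 (t=35: INC x by 5): {x=5, y=39, z=46}
  after event 6 (t=37: SET y = 11): {x=5, y=11, z=46}
  after event 7 (t=44: DEC x by 6): {x=-1, y=11, z=46}
  after event 8 (t=50: SET z = -16): {x=-1, y=11, z=-16}
  after event 9 (t=58: DEC y by 14): {x=-1, y=-3, z=-16}
  after event 10 (t=59: INC y by 1): {x=-1, y=-2, z=-16}
  after event 11 (t=65: SET y = 50): {x=-1, y=50, z=-16}

Answer: {x=-1, y=50, z=-16}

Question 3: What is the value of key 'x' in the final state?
Answer: -1

Derivation:
Track key 'x' through all 11 events:
  event 1 (t=9: SET z = 48): x unchanged
  event 2 (t=16: INC y by 12): x unchanged
  event 3 (t=21: DEC z by 2): x unchanged
  event 4 (t=31: SET y = 39): x unchanged
  event 5 (t=35: INC x by 5): x (absent) -> 5
  event 6 (t=37: SET y = 11): x unchanged
  event 7 (t=44: DEC x by 6): x 5 -> -1
  event 8 (t=50: SET z = -16): x unchanged
  event 9 (t=58: DEC y by 14): x unchanged
  event 10 (t=59: INC y by 1): x unchanged
  event 11 (t=65: SET y = 50): x unchanged
Final: x = -1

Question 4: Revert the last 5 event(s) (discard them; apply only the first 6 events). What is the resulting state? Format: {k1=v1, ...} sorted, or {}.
Keep first 6 events (discard last 5):
  after event 1 (t=9: SET z = 48): {z=48}
  after event 2 (t=16: INC y by 12): {y=12, z=48}
  after event 3 (t=21: DEC z by 2): {y=12, z=46}
  after event 4 (t=31: SET y = 39): {y=39, z=46}
  after event 5 (t=35: INC x by 5): {x=5, y=39, z=46}
  after event 6 (t=37: SET y = 11): {x=5, y=11, z=46}

Answer: {x=5, y=11, z=46}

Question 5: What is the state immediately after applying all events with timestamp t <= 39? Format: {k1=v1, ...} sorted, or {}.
Answer: {x=5, y=11, z=46}

Derivation:
Apply events with t <= 39 (6 events):
  after event 1 (t=9: SET z = 48): {z=48}
  after event 2 (t=16: INC y by 12): {y=12, z=48}
  after event 3 (t=21: DEC z by 2): {y=12, z=46}
  after event 4 (t=31: SET y = 39): {y=39, z=46}
  after event 5 (t=35: INC x by 5): {x=5, y=39, z=46}
  after event 6 (t=37: SET y = 11): {x=5, y=11, z=46}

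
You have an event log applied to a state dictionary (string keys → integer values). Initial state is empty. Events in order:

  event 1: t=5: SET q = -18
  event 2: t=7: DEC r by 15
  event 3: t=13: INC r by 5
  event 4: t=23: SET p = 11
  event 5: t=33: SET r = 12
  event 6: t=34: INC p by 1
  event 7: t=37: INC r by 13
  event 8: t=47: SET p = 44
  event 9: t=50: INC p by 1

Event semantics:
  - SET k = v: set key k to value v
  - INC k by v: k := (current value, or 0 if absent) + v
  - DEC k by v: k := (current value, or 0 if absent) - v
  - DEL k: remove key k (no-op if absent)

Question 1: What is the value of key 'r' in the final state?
Track key 'r' through all 9 events:
  event 1 (t=5: SET q = -18): r unchanged
  event 2 (t=7: DEC r by 15): r (absent) -> -15
  event 3 (t=13: INC r by 5): r -15 -> -10
  event 4 (t=23: SET p = 11): r unchanged
  event 5 (t=33: SET r = 12): r -10 -> 12
  event 6 (t=34: INC p by 1): r unchanged
  event 7 (t=37: INC r by 13): r 12 -> 25
  event 8 (t=47: SET p = 44): r unchanged
  event 9 (t=50: INC p by 1): r unchanged
Final: r = 25

Answer: 25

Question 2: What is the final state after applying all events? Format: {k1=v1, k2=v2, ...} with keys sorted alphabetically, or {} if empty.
Answer: {p=45, q=-18, r=25}

Derivation:
  after event 1 (t=5: SET q = -18): {q=-18}
  after event 2 (t=7: DEC r by 15): {q=-18, r=-15}
  after event 3 (t=13: INC r by 5): {q=-18, r=-10}
  after event 4 (t=23: SET p = 11): {p=11, q=-18, r=-10}
  after event 5 (t=33: SET r = 12): {p=11, q=-18, r=12}
  after event 6 (t=34: INC p by 1): {p=12, q=-18, r=12}
  after event 7 (t=37: INC r by 13): {p=12, q=-18, r=25}
  after event 8 (t=47: SET p = 44): {p=44, q=-18, r=25}
  after event 9 (t=50: INC p by 1): {p=45, q=-18, r=25}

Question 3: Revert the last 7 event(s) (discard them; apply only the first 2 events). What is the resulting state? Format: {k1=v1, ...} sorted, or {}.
Keep first 2 events (discard last 7):
  after event 1 (t=5: SET q = -18): {q=-18}
  after event 2 (t=7: DEC r by 15): {q=-18, r=-15}

Answer: {q=-18, r=-15}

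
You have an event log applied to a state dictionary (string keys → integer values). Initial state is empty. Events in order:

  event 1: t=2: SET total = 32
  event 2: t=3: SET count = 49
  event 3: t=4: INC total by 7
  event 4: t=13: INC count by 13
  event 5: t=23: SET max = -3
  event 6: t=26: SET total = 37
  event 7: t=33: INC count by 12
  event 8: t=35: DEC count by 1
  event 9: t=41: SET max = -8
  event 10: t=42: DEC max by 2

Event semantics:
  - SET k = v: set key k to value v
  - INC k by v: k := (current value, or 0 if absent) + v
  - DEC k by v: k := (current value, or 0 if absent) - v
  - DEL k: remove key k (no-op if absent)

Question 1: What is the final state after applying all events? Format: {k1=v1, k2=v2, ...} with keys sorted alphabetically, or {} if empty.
Answer: {count=73, max=-10, total=37}

Derivation:
  after event 1 (t=2: SET total = 32): {total=32}
  after event 2 (t=3: SET count = 49): {count=49, total=32}
  after event 3 (t=4: INC total by 7): {count=49, total=39}
  after event 4 (t=13: INC count by 13): {count=62, total=39}
  after event 5 (t=23: SET max = -3): {count=62, max=-3, total=39}
  after event 6 (t=26: SET total = 37): {count=62, max=-3, total=37}
  after event 7 (t=33: INC count by 12): {count=74, max=-3, total=37}
  after event 8 (t=35: DEC count by 1): {count=73, max=-3, total=37}
  after event 9 (t=41: SET max = -8): {count=73, max=-8, total=37}
  after event 10 (t=42: DEC max by 2): {count=73, max=-10, total=37}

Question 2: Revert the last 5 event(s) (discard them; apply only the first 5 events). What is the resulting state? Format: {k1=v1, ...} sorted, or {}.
Answer: {count=62, max=-3, total=39}

Derivation:
Keep first 5 events (discard last 5):
  after event 1 (t=2: SET total = 32): {total=32}
  after event 2 (t=3: SET count = 49): {count=49, total=32}
  after event 3 (t=4: INC total by 7): {count=49, total=39}
  after event 4 (t=13: INC count by 13): {count=62, total=39}
  after event 5 (t=23: SET max = -3): {count=62, max=-3, total=39}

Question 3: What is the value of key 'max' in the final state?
Answer: -10

Derivation:
Track key 'max' through all 10 events:
  event 1 (t=2: SET total = 32): max unchanged
  event 2 (t=3: SET count = 49): max unchanged
  event 3 (t=4: INC total by 7): max unchanged
  event 4 (t=13: INC count by 13): max unchanged
  event 5 (t=23: SET max = -3): max (absent) -> -3
  event 6 (t=26: SET total = 37): max unchanged
  event 7 (t=33: INC count by 12): max unchanged
  event 8 (t=35: DEC count by 1): max unchanged
  event 9 (t=41: SET max = -8): max -3 -> -8
  event 10 (t=42: DEC max by 2): max -8 -> -10
Final: max = -10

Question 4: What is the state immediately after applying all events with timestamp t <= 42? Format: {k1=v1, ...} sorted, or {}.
Answer: {count=73, max=-10, total=37}

Derivation:
Apply events with t <= 42 (10 events):
  after event 1 (t=2: SET total = 32): {total=32}
  after event 2 (t=3: SET count = 49): {count=49, total=32}
  after event 3 (t=4: INC total by 7): {count=49, total=39}
  after event 4 (t=13: INC count by 13): {count=62, total=39}
  after event 5 (t=23: SET max = -3): {count=62, max=-3, total=39}
  after event 6 (t=26: SET total = 37): {count=62, max=-3, total=37}
  after event 7 (t=33: INC count by 12): {count=74, max=-3, total=37}
  after event 8 (t=35: DEC count by 1): {count=73, max=-3, total=37}
  after event 9 (t=41: SET max = -8): {count=73, max=-8, total=37}
  after event 10 (t=42: DEC max by 2): {count=73, max=-10, total=37}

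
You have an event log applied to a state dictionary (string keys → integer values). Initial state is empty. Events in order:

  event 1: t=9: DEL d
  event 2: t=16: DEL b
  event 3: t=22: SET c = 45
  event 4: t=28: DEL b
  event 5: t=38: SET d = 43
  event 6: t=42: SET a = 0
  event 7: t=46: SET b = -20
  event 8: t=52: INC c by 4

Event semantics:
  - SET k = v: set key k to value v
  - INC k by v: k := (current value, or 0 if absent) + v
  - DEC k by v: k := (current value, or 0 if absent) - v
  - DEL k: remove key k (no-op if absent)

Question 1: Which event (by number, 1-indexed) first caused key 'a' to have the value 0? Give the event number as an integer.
Answer: 6

Derivation:
Looking for first event where a becomes 0:
  event 6: a (absent) -> 0  <-- first match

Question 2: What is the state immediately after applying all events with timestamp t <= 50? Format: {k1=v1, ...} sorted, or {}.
Answer: {a=0, b=-20, c=45, d=43}

Derivation:
Apply events with t <= 50 (7 events):
  after event 1 (t=9: DEL d): {}
  after event 2 (t=16: DEL b): {}
  after event 3 (t=22: SET c = 45): {c=45}
  after event 4 (t=28: DEL b): {c=45}
  after event 5 (t=38: SET d = 43): {c=45, d=43}
  after event 6 (t=42: SET a = 0): {a=0, c=45, d=43}
  after event 7 (t=46: SET b = -20): {a=0, b=-20, c=45, d=43}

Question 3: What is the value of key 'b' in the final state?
Track key 'b' through all 8 events:
  event 1 (t=9: DEL d): b unchanged
  event 2 (t=16: DEL b): b (absent) -> (absent)
  event 3 (t=22: SET c = 45): b unchanged
  event 4 (t=28: DEL b): b (absent) -> (absent)
  event 5 (t=38: SET d = 43): b unchanged
  event 6 (t=42: SET a = 0): b unchanged
  event 7 (t=46: SET b = -20): b (absent) -> -20
  event 8 (t=52: INC c by 4): b unchanged
Final: b = -20

Answer: -20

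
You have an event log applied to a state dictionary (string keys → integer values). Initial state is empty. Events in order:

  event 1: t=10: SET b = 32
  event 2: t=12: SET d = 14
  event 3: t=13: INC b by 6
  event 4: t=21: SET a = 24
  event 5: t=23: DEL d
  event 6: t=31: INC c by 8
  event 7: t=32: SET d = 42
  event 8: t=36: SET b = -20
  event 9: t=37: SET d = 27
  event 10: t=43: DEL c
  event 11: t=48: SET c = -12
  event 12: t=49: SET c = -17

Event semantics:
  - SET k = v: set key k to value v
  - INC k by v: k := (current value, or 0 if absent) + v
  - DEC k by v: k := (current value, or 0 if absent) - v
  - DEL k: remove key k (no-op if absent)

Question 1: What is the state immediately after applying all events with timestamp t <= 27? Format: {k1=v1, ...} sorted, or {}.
Apply events with t <= 27 (5 events):
  after event 1 (t=10: SET b = 32): {b=32}
  after event 2 (t=12: SET d = 14): {b=32, d=14}
  after event 3 (t=13: INC b by 6): {b=38, d=14}
  after event 4 (t=21: SET a = 24): {a=24, b=38, d=14}
  after event 5 (t=23: DEL d): {a=24, b=38}

Answer: {a=24, b=38}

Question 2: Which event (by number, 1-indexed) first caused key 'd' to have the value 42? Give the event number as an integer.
Answer: 7

Derivation:
Looking for first event where d becomes 42:
  event 2: d = 14
  event 3: d = 14
  event 4: d = 14
  event 5: d = (absent)
  event 7: d (absent) -> 42  <-- first match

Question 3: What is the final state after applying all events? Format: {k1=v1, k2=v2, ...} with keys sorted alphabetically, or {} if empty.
Answer: {a=24, b=-20, c=-17, d=27}

Derivation:
  after event 1 (t=10: SET b = 32): {b=32}
  after event 2 (t=12: SET d = 14): {b=32, d=14}
  after event 3 (t=13: INC b by 6): {b=38, d=14}
  after event 4 (t=21: SET a = 24): {a=24, b=38, d=14}
  after event 5 (t=23: DEL d): {a=24, b=38}
  after event 6 (t=31: INC c by 8): {a=24, b=38, c=8}
  after event 7 (t=32: SET d = 42): {a=24, b=38, c=8, d=42}
  after event 8 (t=36: SET b = -20): {a=24, b=-20, c=8, d=42}
  after event 9 (t=37: SET d = 27): {a=24, b=-20, c=8, d=27}
  after event 10 (t=43: DEL c): {a=24, b=-20, d=27}
  after event 11 (t=48: SET c = -12): {a=24, b=-20, c=-12, d=27}
  after event 12 (t=49: SET c = -17): {a=24, b=-20, c=-17, d=27}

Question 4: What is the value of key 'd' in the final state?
Answer: 27

Derivation:
Track key 'd' through all 12 events:
  event 1 (t=10: SET b = 32): d unchanged
  event 2 (t=12: SET d = 14): d (absent) -> 14
  event 3 (t=13: INC b by 6): d unchanged
  event 4 (t=21: SET a = 24): d unchanged
  event 5 (t=23: DEL d): d 14 -> (absent)
  event 6 (t=31: INC c by 8): d unchanged
  event 7 (t=32: SET d = 42): d (absent) -> 42
  event 8 (t=36: SET b = -20): d unchanged
  event 9 (t=37: SET d = 27): d 42 -> 27
  event 10 (t=43: DEL c): d unchanged
  event 11 (t=48: SET c = -12): d unchanged
  event 12 (t=49: SET c = -17): d unchanged
Final: d = 27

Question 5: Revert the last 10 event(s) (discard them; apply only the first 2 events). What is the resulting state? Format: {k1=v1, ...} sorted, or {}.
Answer: {b=32, d=14}

Derivation:
Keep first 2 events (discard last 10):
  after event 1 (t=10: SET b = 32): {b=32}
  after event 2 (t=12: SET d = 14): {b=32, d=14}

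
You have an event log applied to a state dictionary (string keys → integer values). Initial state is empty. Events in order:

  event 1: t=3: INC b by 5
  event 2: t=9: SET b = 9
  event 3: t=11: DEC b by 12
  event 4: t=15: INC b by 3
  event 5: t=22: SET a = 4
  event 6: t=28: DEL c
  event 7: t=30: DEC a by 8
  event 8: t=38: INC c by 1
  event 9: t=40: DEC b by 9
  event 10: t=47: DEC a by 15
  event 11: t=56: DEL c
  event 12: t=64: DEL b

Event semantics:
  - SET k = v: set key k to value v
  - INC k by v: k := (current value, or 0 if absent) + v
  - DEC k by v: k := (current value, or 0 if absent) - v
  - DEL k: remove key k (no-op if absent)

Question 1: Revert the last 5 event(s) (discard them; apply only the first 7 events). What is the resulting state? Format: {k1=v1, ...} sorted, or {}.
Answer: {a=-4, b=0}

Derivation:
Keep first 7 events (discard last 5):
  after event 1 (t=3: INC b by 5): {b=5}
  after event 2 (t=9: SET b = 9): {b=9}
  after event 3 (t=11: DEC b by 12): {b=-3}
  after event 4 (t=15: INC b by 3): {b=0}
  after event 5 (t=22: SET a = 4): {a=4, b=0}
  after event 6 (t=28: DEL c): {a=4, b=0}
  after event 7 (t=30: DEC a by 8): {a=-4, b=0}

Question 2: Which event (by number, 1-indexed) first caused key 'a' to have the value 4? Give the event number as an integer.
Looking for first event where a becomes 4:
  event 5: a (absent) -> 4  <-- first match

Answer: 5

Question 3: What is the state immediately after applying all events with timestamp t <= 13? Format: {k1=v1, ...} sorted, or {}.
Apply events with t <= 13 (3 events):
  after event 1 (t=3: INC b by 5): {b=5}
  after event 2 (t=9: SET b = 9): {b=9}
  after event 3 (t=11: DEC b by 12): {b=-3}

Answer: {b=-3}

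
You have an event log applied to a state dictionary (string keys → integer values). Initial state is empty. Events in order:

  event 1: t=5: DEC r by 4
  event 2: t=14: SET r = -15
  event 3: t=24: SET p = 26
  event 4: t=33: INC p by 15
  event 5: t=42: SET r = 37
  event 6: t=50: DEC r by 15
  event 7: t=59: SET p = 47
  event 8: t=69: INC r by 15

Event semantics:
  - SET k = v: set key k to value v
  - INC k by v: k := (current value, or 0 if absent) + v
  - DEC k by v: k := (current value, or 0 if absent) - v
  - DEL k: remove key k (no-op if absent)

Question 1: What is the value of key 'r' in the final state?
Answer: 37

Derivation:
Track key 'r' through all 8 events:
  event 1 (t=5: DEC r by 4): r (absent) -> -4
  event 2 (t=14: SET r = -15): r -4 -> -15
  event 3 (t=24: SET p = 26): r unchanged
  event 4 (t=33: INC p by 15): r unchanged
  event 5 (t=42: SET r = 37): r -15 -> 37
  event 6 (t=50: DEC r by 15): r 37 -> 22
  event 7 (t=59: SET p = 47): r unchanged
  event 8 (t=69: INC r by 15): r 22 -> 37
Final: r = 37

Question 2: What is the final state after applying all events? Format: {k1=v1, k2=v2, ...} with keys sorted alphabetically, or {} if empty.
Answer: {p=47, r=37}

Derivation:
  after event 1 (t=5: DEC r by 4): {r=-4}
  after event 2 (t=14: SET r = -15): {r=-15}
  after event 3 (t=24: SET p = 26): {p=26, r=-15}
  after event 4 (t=33: INC p by 15): {p=41, r=-15}
  after event 5 (t=42: SET r = 37): {p=41, r=37}
  after event 6 (t=50: DEC r by 15): {p=41, r=22}
  after event 7 (t=59: SET p = 47): {p=47, r=22}
  after event 8 (t=69: INC r by 15): {p=47, r=37}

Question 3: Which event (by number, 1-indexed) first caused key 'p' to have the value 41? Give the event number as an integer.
Answer: 4

Derivation:
Looking for first event where p becomes 41:
  event 3: p = 26
  event 4: p 26 -> 41  <-- first match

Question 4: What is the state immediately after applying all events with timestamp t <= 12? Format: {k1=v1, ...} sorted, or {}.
Apply events with t <= 12 (1 events):
  after event 1 (t=5: DEC r by 4): {r=-4}

Answer: {r=-4}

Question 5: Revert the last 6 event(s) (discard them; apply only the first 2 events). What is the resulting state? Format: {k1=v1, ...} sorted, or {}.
Answer: {r=-15}

Derivation:
Keep first 2 events (discard last 6):
  after event 1 (t=5: DEC r by 4): {r=-4}
  after event 2 (t=14: SET r = -15): {r=-15}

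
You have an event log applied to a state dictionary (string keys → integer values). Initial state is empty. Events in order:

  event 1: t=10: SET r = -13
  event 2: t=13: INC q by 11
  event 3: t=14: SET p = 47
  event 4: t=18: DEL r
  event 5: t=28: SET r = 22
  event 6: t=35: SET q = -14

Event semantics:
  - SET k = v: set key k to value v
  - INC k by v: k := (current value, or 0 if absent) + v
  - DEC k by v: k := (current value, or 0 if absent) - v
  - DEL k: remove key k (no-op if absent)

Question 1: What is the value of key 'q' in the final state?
Answer: -14

Derivation:
Track key 'q' through all 6 events:
  event 1 (t=10: SET r = -13): q unchanged
  event 2 (t=13: INC q by 11): q (absent) -> 11
  event 3 (t=14: SET p = 47): q unchanged
  event 4 (t=18: DEL r): q unchanged
  event 5 (t=28: SET r = 22): q unchanged
  event 6 (t=35: SET q = -14): q 11 -> -14
Final: q = -14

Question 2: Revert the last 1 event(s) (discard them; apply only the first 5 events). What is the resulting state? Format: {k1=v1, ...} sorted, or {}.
Keep first 5 events (discard last 1):
  after event 1 (t=10: SET r = -13): {r=-13}
  after event 2 (t=13: INC q by 11): {q=11, r=-13}
  after event 3 (t=14: SET p = 47): {p=47, q=11, r=-13}
  after event 4 (t=18: DEL r): {p=47, q=11}
  after event 5 (t=28: SET r = 22): {p=47, q=11, r=22}

Answer: {p=47, q=11, r=22}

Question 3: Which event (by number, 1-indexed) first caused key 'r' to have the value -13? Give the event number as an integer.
Answer: 1

Derivation:
Looking for first event where r becomes -13:
  event 1: r (absent) -> -13  <-- first match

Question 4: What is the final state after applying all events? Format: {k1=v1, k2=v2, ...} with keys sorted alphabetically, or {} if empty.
Answer: {p=47, q=-14, r=22}

Derivation:
  after event 1 (t=10: SET r = -13): {r=-13}
  after event 2 (t=13: INC q by 11): {q=11, r=-13}
  after event 3 (t=14: SET p = 47): {p=47, q=11, r=-13}
  after event 4 (t=18: DEL r): {p=47, q=11}
  after event 5 (t=28: SET r = 22): {p=47, q=11, r=22}
  after event 6 (t=35: SET q = -14): {p=47, q=-14, r=22}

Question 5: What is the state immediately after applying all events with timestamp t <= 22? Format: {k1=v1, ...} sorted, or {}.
Answer: {p=47, q=11}

Derivation:
Apply events with t <= 22 (4 events):
  after event 1 (t=10: SET r = -13): {r=-13}
  after event 2 (t=13: INC q by 11): {q=11, r=-13}
  after event 3 (t=14: SET p = 47): {p=47, q=11, r=-13}
  after event 4 (t=18: DEL r): {p=47, q=11}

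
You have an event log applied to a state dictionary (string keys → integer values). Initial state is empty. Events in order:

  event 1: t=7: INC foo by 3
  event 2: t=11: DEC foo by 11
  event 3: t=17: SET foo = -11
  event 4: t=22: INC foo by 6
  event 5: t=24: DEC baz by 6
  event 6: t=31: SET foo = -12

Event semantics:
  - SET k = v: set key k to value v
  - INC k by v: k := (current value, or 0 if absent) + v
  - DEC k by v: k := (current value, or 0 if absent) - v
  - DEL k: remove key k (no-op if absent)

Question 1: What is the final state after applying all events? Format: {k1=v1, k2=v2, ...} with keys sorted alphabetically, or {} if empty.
  after event 1 (t=7: INC foo by 3): {foo=3}
  after event 2 (t=11: DEC foo by 11): {foo=-8}
  after event 3 (t=17: SET foo = -11): {foo=-11}
  after event 4 (t=22: INC foo by 6): {foo=-5}
  after event 5 (t=24: DEC baz by 6): {baz=-6, foo=-5}
  after event 6 (t=31: SET foo = -12): {baz=-6, foo=-12}

Answer: {baz=-6, foo=-12}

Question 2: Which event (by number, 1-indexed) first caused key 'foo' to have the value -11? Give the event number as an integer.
Answer: 3

Derivation:
Looking for first event where foo becomes -11:
  event 1: foo = 3
  event 2: foo = -8
  event 3: foo -8 -> -11  <-- first match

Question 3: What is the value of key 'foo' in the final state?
Answer: -12

Derivation:
Track key 'foo' through all 6 events:
  event 1 (t=7: INC foo by 3): foo (absent) -> 3
  event 2 (t=11: DEC foo by 11): foo 3 -> -8
  event 3 (t=17: SET foo = -11): foo -8 -> -11
  event 4 (t=22: INC foo by 6): foo -11 -> -5
  event 5 (t=24: DEC baz by 6): foo unchanged
  event 6 (t=31: SET foo = -12): foo -5 -> -12
Final: foo = -12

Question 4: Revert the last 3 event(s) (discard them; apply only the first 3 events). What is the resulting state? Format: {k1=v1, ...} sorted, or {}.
Answer: {foo=-11}

Derivation:
Keep first 3 events (discard last 3):
  after event 1 (t=7: INC foo by 3): {foo=3}
  after event 2 (t=11: DEC foo by 11): {foo=-8}
  after event 3 (t=17: SET foo = -11): {foo=-11}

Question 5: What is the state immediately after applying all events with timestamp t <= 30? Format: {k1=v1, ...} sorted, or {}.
Answer: {baz=-6, foo=-5}

Derivation:
Apply events with t <= 30 (5 events):
  after event 1 (t=7: INC foo by 3): {foo=3}
  after event 2 (t=11: DEC foo by 11): {foo=-8}
  after event 3 (t=17: SET foo = -11): {foo=-11}
  after event 4 (t=22: INC foo by 6): {foo=-5}
  after event 5 (t=24: DEC baz by 6): {baz=-6, foo=-5}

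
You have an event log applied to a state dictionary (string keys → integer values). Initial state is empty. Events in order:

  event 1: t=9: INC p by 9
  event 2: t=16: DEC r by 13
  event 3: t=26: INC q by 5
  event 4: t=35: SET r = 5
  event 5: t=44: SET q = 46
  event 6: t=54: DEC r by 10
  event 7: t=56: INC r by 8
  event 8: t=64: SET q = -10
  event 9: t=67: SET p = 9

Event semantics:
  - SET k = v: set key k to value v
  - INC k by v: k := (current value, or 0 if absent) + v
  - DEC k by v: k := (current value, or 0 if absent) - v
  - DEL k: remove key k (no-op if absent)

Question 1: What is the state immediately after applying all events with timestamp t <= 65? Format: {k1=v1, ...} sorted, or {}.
Apply events with t <= 65 (8 events):
  after event 1 (t=9: INC p by 9): {p=9}
  after event 2 (t=16: DEC r by 13): {p=9, r=-13}
  after event 3 (t=26: INC q by 5): {p=9, q=5, r=-13}
  after event 4 (t=35: SET r = 5): {p=9, q=5, r=5}
  after event 5 (t=44: SET q = 46): {p=9, q=46, r=5}
  after event 6 (t=54: DEC r by 10): {p=9, q=46, r=-5}
  after event 7 (t=56: INC r by 8): {p=9, q=46, r=3}
  after event 8 (t=64: SET q = -10): {p=9, q=-10, r=3}

Answer: {p=9, q=-10, r=3}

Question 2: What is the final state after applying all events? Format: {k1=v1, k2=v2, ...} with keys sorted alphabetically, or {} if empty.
  after event 1 (t=9: INC p by 9): {p=9}
  after event 2 (t=16: DEC r by 13): {p=9, r=-13}
  after event 3 (t=26: INC q by 5): {p=9, q=5, r=-13}
  after event 4 (t=35: SET r = 5): {p=9, q=5, r=5}
  after event 5 (t=44: SET q = 46): {p=9, q=46, r=5}
  after event 6 (t=54: DEC r by 10): {p=9, q=46, r=-5}
  after event 7 (t=56: INC r by 8): {p=9, q=46, r=3}
  after event 8 (t=64: SET q = -10): {p=9, q=-10, r=3}
  after event 9 (t=67: SET p = 9): {p=9, q=-10, r=3}

Answer: {p=9, q=-10, r=3}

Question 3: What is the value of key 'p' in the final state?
Track key 'p' through all 9 events:
  event 1 (t=9: INC p by 9): p (absent) -> 9
  event 2 (t=16: DEC r by 13): p unchanged
  event 3 (t=26: INC q by 5): p unchanged
  event 4 (t=35: SET r = 5): p unchanged
  event 5 (t=44: SET q = 46): p unchanged
  event 6 (t=54: DEC r by 10): p unchanged
  event 7 (t=56: INC r by 8): p unchanged
  event 8 (t=64: SET q = -10): p unchanged
  event 9 (t=67: SET p = 9): p 9 -> 9
Final: p = 9

Answer: 9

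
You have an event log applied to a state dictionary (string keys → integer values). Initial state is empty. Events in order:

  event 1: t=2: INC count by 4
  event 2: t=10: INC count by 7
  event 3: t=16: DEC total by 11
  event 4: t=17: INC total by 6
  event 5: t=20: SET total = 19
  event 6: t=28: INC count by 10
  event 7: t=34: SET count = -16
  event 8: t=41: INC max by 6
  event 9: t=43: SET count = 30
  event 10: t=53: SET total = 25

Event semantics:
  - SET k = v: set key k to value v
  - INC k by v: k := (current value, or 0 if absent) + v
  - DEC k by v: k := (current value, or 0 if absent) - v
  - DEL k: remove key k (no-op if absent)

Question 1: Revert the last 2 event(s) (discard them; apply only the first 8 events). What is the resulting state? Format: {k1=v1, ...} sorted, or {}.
Keep first 8 events (discard last 2):
  after event 1 (t=2: INC count by 4): {count=4}
  after event 2 (t=10: INC count by 7): {count=11}
  after event 3 (t=16: DEC total by 11): {count=11, total=-11}
  after event 4 (t=17: INC total by 6): {count=11, total=-5}
  after event 5 (t=20: SET total = 19): {count=11, total=19}
  after event 6 (t=28: INC count by 10): {count=21, total=19}
  after event 7 (t=34: SET count = -16): {count=-16, total=19}
  after event 8 (t=41: INC max by 6): {count=-16, max=6, total=19}

Answer: {count=-16, max=6, total=19}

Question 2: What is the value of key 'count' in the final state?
Answer: 30

Derivation:
Track key 'count' through all 10 events:
  event 1 (t=2: INC count by 4): count (absent) -> 4
  event 2 (t=10: INC count by 7): count 4 -> 11
  event 3 (t=16: DEC total by 11): count unchanged
  event 4 (t=17: INC total by 6): count unchanged
  event 5 (t=20: SET total = 19): count unchanged
  event 6 (t=28: INC count by 10): count 11 -> 21
  event 7 (t=34: SET count = -16): count 21 -> -16
  event 8 (t=41: INC max by 6): count unchanged
  event 9 (t=43: SET count = 30): count -16 -> 30
  event 10 (t=53: SET total = 25): count unchanged
Final: count = 30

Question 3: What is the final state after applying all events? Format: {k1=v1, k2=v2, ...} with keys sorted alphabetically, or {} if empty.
Answer: {count=30, max=6, total=25}

Derivation:
  after event 1 (t=2: INC count by 4): {count=4}
  after event 2 (t=10: INC count by 7): {count=11}
  after event 3 (t=16: DEC total by 11): {count=11, total=-11}
  after event 4 (t=17: INC total by 6): {count=11, total=-5}
  after event 5 (t=20: SET total = 19): {count=11, total=19}
  after event 6 (t=28: INC count by 10): {count=21, total=19}
  after event 7 (t=34: SET count = -16): {count=-16, total=19}
  after event 8 (t=41: INC max by 6): {count=-16, max=6, total=19}
  after event 9 (t=43: SET count = 30): {count=30, max=6, total=19}
  after event 10 (t=53: SET total = 25): {count=30, max=6, total=25}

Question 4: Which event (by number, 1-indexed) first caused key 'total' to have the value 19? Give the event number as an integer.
Looking for first event where total becomes 19:
  event 3: total = -11
  event 4: total = -5
  event 5: total -5 -> 19  <-- first match

Answer: 5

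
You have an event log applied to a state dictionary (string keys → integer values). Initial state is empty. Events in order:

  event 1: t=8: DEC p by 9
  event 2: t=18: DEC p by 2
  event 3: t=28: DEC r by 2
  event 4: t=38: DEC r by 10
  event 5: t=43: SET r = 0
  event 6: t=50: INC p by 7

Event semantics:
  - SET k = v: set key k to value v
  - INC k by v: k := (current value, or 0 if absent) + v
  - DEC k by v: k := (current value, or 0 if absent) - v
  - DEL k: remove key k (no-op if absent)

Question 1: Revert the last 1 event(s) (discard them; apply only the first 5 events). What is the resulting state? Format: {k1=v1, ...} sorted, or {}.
Keep first 5 events (discard last 1):
  after event 1 (t=8: DEC p by 9): {p=-9}
  after event 2 (t=18: DEC p by 2): {p=-11}
  after event 3 (t=28: DEC r by 2): {p=-11, r=-2}
  after event 4 (t=38: DEC r by 10): {p=-11, r=-12}
  after event 5 (t=43: SET r = 0): {p=-11, r=0}

Answer: {p=-11, r=0}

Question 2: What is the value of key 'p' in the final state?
Answer: -4

Derivation:
Track key 'p' through all 6 events:
  event 1 (t=8: DEC p by 9): p (absent) -> -9
  event 2 (t=18: DEC p by 2): p -9 -> -11
  event 3 (t=28: DEC r by 2): p unchanged
  event 4 (t=38: DEC r by 10): p unchanged
  event 5 (t=43: SET r = 0): p unchanged
  event 6 (t=50: INC p by 7): p -11 -> -4
Final: p = -4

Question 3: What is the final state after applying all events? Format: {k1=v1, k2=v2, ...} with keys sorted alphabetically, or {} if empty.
  after event 1 (t=8: DEC p by 9): {p=-9}
  after event 2 (t=18: DEC p by 2): {p=-11}
  after event 3 (t=28: DEC r by 2): {p=-11, r=-2}
  after event 4 (t=38: DEC r by 10): {p=-11, r=-12}
  after event 5 (t=43: SET r = 0): {p=-11, r=0}
  after event 6 (t=50: INC p by 7): {p=-4, r=0}

Answer: {p=-4, r=0}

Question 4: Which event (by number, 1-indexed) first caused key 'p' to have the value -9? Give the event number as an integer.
Looking for first event where p becomes -9:
  event 1: p (absent) -> -9  <-- first match

Answer: 1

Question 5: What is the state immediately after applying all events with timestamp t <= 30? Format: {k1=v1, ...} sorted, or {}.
Answer: {p=-11, r=-2}

Derivation:
Apply events with t <= 30 (3 events):
  after event 1 (t=8: DEC p by 9): {p=-9}
  after event 2 (t=18: DEC p by 2): {p=-11}
  after event 3 (t=28: DEC r by 2): {p=-11, r=-2}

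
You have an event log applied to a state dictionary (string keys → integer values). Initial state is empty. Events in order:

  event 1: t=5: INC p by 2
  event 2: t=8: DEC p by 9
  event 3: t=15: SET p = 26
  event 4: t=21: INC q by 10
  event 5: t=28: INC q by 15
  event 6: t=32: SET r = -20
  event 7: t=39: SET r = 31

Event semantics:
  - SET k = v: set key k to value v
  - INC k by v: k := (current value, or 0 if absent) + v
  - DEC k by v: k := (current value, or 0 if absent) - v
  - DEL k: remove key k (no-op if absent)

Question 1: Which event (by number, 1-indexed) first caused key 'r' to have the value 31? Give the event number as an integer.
Answer: 7

Derivation:
Looking for first event where r becomes 31:
  event 6: r = -20
  event 7: r -20 -> 31  <-- first match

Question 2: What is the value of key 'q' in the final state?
Track key 'q' through all 7 events:
  event 1 (t=5: INC p by 2): q unchanged
  event 2 (t=8: DEC p by 9): q unchanged
  event 3 (t=15: SET p = 26): q unchanged
  event 4 (t=21: INC q by 10): q (absent) -> 10
  event 5 (t=28: INC q by 15): q 10 -> 25
  event 6 (t=32: SET r = -20): q unchanged
  event 7 (t=39: SET r = 31): q unchanged
Final: q = 25

Answer: 25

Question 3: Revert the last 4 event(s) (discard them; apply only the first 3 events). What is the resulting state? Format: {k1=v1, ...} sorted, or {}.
Answer: {p=26}

Derivation:
Keep first 3 events (discard last 4):
  after event 1 (t=5: INC p by 2): {p=2}
  after event 2 (t=8: DEC p by 9): {p=-7}
  after event 3 (t=15: SET p = 26): {p=26}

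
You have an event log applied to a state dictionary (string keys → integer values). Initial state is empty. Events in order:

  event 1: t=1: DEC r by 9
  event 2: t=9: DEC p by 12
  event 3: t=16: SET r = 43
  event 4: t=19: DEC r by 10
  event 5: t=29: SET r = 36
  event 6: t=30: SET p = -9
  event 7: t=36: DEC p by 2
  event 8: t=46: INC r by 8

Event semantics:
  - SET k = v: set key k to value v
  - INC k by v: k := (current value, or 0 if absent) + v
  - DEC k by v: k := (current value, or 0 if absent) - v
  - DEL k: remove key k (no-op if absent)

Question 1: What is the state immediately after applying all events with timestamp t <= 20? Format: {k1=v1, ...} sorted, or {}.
Answer: {p=-12, r=33}

Derivation:
Apply events with t <= 20 (4 events):
  after event 1 (t=1: DEC r by 9): {r=-9}
  after event 2 (t=9: DEC p by 12): {p=-12, r=-9}
  after event 3 (t=16: SET r = 43): {p=-12, r=43}
  after event 4 (t=19: DEC r by 10): {p=-12, r=33}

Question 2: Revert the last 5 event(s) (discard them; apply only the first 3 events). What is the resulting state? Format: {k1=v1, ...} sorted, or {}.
Answer: {p=-12, r=43}

Derivation:
Keep first 3 events (discard last 5):
  after event 1 (t=1: DEC r by 9): {r=-9}
  after event 2 (t=9: DEC p by 12): {p=-12, r=-9}
  after event 3 (t=16: SET r = 43): {p=-12, r=43}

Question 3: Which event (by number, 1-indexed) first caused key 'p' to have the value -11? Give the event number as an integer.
Looking for first event where p becomes -11:
  event 2: p = -12
  event 3: p = -12
  event 4: p = -12
  event 5: p = -12
  event 6: p = -9
  event 7: p -9 -> -11  <-- first match

Answer: 7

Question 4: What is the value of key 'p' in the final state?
Track key 'p' through all 8 events:
  event 1 (t=1: DEC r by 9): p unchanged
  event 2 (t=9: DEC p by 12): p (absent) -> -12
  event 3 (t=16: SET r = 43): p unchanged
  event 4 (t=19: DEC r by 10): p unchanged
  event 5 (t=29: SET r = 36): p unchanged
  event 6 (t=30: SET p = -9): p -12 -> -9
  event 7 (t=36: DEC p by 2): p -9 -> -11
  event 8 (t=46: INC r by 8): p unchanged
Final: p = -11

Answer: -11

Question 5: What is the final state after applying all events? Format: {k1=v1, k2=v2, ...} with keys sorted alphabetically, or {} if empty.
  after event 1 (t=1: DEC r by 9): {r=-9}
  after event 2 (t=9: DEC p by 12): {p=-12, r=-9}
  after event 3 (t=16: SET r = 43): {p=-12, r=43}
  after event 4 (t=19: DEC r by 10): {p=-12, r=33}
  after event 5 (t=29: SET r = 36): {p=-12, r=36}
  after event 6 (t=30: SET p = -9): {p=-9, r=36}
  after event 7 (t=36: DEC p by 2): {p=-11, r=36}
  after event 8 (t=46: INC r by 8): {p=-11, r=44}

Answer: {p=-11, r=44}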